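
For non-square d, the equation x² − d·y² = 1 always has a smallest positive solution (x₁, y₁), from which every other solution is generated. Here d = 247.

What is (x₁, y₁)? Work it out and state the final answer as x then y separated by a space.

85292 5427

d=247: √d = [15; 1,2,1,1,9,1,9,1,1,2,1,30] (ℓ=12, even), read p_11/q_11
i=0: a=15 ⇒ p=15, q=1
i=1: a=1 ⇒ p=16, q=1
i=2: a=2 ⇒ p=47, q=3
i=3: a=1 ⇒ p=63, q=4
…
i=9: a=1 ⇒ p=24203, q=1540
i=10: a=2 ⇒ p=61089, q=3887
i=11: a=1 ⇒ p=85292, q=5427
(x₁, y₁) = (85292, 5427);  85292² − 247·5427² = 1 ✓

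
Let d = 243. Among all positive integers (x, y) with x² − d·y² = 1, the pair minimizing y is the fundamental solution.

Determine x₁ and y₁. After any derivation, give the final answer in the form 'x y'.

70226 4505

d=243: √d = [15; 1,1,2,3,15,3,2,1,1,30] (ℓ=10, even), read p_9/q_9
i=0: a=15 ⇒ p=15, q=1
…
i=2: a=1 ⇒ p=31, q=2
i=3: a=2 ⇒ p=78, q=5
i=4: a=3 ⇒ p=265, q=17
…
i=6: a=3 ⇒ p=12424, q=797
…
i=8: a=1 ⇒ p=41325, q=2651
i=9: a=1 ⇒ p=70226, q=4505
→ (70226, 4505).  Check: 70226²=4931691076, 243·4505²=4931691075, difference 1.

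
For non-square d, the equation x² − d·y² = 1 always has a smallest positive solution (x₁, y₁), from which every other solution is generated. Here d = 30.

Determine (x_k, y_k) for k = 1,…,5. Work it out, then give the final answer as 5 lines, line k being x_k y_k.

11 2
241 44
5291 966
116161 21208
2550251 465610

√30 → a₀=5, period (2,10); ℓ=2 even so k=1
k=0  a_k=5  p_k/q_k = 5/1
k=1  a_k=2  p_k/q_k = 11/2
(x₁, y₁) = (11, 2);  11² − 30·2² = 1 ✓
(11+2√30)^2 = 241 + 44√30
(11+2√30)^3 = 5291 + 966√30
(11+2√30)^4 = 116161 + 21208√30
(11+2√30)^5 = 2550251 + 465610√30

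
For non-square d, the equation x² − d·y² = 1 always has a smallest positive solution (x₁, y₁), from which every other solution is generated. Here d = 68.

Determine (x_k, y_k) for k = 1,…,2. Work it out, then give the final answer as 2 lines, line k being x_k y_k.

√68 → a₀=8, period (4,16); ℓ=2 even so k=1
a_0=8:  p_0=8·1+0=8,  q_0=8·0+1=1
a_1=4:  p_1=4·8+1=33,  q_1=4·1+0=4
→ (33, 4).  Check: 33²=1089, 68·4²=1088, difference 1.
(33+4√68)^2 = 2177 + 264√68

33 4
2177 264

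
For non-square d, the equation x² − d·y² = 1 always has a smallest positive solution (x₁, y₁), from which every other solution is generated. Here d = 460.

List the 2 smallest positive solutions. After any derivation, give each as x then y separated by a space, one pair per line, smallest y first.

2535751 118230
12860066268001 599603681460

√460 = [21; 2,4,3,1,2,10,2,1,3,4,2,42, …], period ℓ=12 (even) → k=11
step 0: (21, 1)  from 21·(1,0) + (0,1)
step 1: (43, 2)  from 2·(21,1) + (1,0)
step 2: (193, 9)  from 4·(43,2) + (21,1)
…
step 4: (815, 38)  from 1·(622,29) + (193,9)
…
step 7: (48922, 2281)  from 2·(23335,1088) + (2252,105)
…
step 9: (265693, 12388)  from 3·(72257,3369) + (48922,2281)
step 10: (1135029, 52921)  from 4·(265693,12388) + (72257,3369)
step 11: (2535751, 118230)  from 2·(1135029,52921) + (265693,12388)
fundamental: x₁=2535751, y₁=118230  (since 6430033134001 − 460·13978332900 = 1)
(x_2, y_2) = (2535751·2535751 + 460·118230·118230, 2535751·118230 + 118230·2535751) = (12860066268001, 599603681460)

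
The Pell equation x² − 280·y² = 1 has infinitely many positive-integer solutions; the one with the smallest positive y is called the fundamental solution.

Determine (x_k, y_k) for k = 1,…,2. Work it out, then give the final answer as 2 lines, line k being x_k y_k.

d=280: √d = [16; 1,2,1,2,1,32] (ℓ=6, even), read p_5/q_5
a_0=16:  p_0=16·1+0=16,  q_0=16·0+1=1
a_1=1:  p_1=1·16+1=17,  q_1=1·1+0=1
a_2=2:  p_2=2·17+16=50,  q_2=2·1+1=3
a_3=1:  p_3=1·50+17=67,  q_3=1·3+1=4
a_4=2:  p_4=2·67+50=184,  q_4=2·4+3=11
a_5=1:  p_5=1·184+67=251,  q_5=1·11+4=15
(x₁, y₁) = (251, 15);  251² − 280·15² = 1 ✓
n=2: (251,15)∘(251,15) = (251·251+280·15·15, 251·15+15·251) = (126001,7530)

251 15
126001 7530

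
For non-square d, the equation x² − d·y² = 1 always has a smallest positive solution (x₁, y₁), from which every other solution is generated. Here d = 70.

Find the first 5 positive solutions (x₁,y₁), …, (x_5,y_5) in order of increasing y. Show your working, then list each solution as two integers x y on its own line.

[8; 2,1,2,1,2,16] for √70; ℓ=6 ⇒ convergent index 5
step 0: (8, 1)  from 8·(1,0) + (0,1)
…
step 3: (67, 8)  from 2·(25,3) + (17,2)
step 4: (92, 11)  from 1·(67,8) + (25,3)
step 5: (251, 30)  from 2·(92,11) + (67,8)
→ (251, 30).  Check: 251²=63001, 70·30²=63000, difference 1.
n=2: (251,30)∘(251,30) = (251·251+70·30·30, 251·30+30·251) = (126001,15060)
n=3: (126001,15060)∘(251,30) = (251·126001+70·30·15060, 251·15060+30·126001) = (63252251,7560090)
n=4: (63252251,7560090)∘(251,30) = (251·63252251+70·30·7560090, 251·7560090+30·63252251) = (31752504001,3795150120)
n=5: (31752504001,3795150120)∘(251,30) = (251·31752504001+70·30·3795150120, 251·3795150120+30·31752504001) = (15939693756251,1905157800150)

251 30
126001 15060
63252251 7560090
31752504001 3795150120
15939693756251 1905157800150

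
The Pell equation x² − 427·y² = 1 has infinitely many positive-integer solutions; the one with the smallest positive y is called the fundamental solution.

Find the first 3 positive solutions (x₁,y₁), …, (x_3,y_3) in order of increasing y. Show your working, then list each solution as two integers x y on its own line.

62 3
7687 372
953126 46125

√427 → a₀=20, period (1,1,1,40); ℓ=4 even so k=3
step 0: (20, 1)  from 20·(1,0) + (0,1)
…
step 2: (41, 2)  from 1·(21,1) + (20,1)
step 3: (62, 3)  from 1·(41,2) + (21,1)
fundamental: x₁=62, y₁=3  (since 3844 − 427·9 = 1)
n=2: (62,3)∘(62,3) = (62·62+427·3·3, 62·3+3·62) = (7687,372)
n=3: (7687,372)∘(62,3) = (62·7687+427·3·372, 62·372+3·7687) = (953126,46125)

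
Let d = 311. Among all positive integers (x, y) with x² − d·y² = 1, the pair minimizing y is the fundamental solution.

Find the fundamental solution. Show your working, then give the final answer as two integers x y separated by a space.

[17; 1,1,1,2,1,…,1,1,34] for √311; ℓ=16 ⇒ convergent index 15
k=0  a_k=17  p_k/q_k = 17/1
k=1  a_k=1  p_k/q_k = 18/1
…
k=14  a_k=1  p_k/q_k = 10724507/608131
k=15  a_k=1  p_k/q_k = 16883880/957397
(x₁, y₁) = (16883880, 957397);  16883880² − 311·957397² = 1 ✓

16883880 957397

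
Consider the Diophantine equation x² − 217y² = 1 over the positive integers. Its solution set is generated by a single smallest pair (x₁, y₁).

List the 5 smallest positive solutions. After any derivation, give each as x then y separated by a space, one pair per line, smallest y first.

d=217: √d = [14; 1,2,1,2,1,…,2,1,28] (ℓ=16, even), read p_15/q_15
a_0=14:  p_0=14·1+0=14,  q_0=14·0+1=1
a_1=1:  p_1=1·14+1=15,  q_1=1·1+0=1
a_2=2:  p_2=2·15+14=44,  q_2=2·1+1=3
…
a_6=1:  p_6=1·221+162=383,  q_6=1·15+11=26
a_7=9:  p_7=9·383+221=3668,  q_7=9·26+15=249
…
a_12=2:  p_12=2·293381+154218=740980,  q_12=2·19916+10469=50301
…
a_14=2:  p_14=2·1034361+740980=2809702,  q_14=2·70217+50301=190735
a_15=1:  p_15=1·2809702+1034361=3844063,  q_15=1·190735+70217=260952
fundamental: x₁=3844063, y₁=260952  (since 14776820347969 − 217·68095946304 = 1)
(3844063+260952√217)^2 = 29553640695937 + 2006231855952√217
(3844063+260952√217)^3 = 227212113429087499999 + 15424163293772565000√217
(3844063+260952√217)^4 = 1746835356769087211376615937 + 118582910847096488831334048√217
(3844063+260952√217)^5 = 13429890324095468173938627689764063 + 911680360039229116129595136549048√217

3844063 260952
29553640695937 2006231855952
227212113429087499999 15424163293772565000
1746835356769087211376615937 118582910847096488831334048
13429890324095468173938627689764063 911680360039229116129595136549048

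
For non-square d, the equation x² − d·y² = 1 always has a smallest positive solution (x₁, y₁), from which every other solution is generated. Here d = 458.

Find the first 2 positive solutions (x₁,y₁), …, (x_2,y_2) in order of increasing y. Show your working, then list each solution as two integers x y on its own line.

√458 → a₀=21, period (2,2,42); ℓ=3 odd so k=5
step 0: (21, 1)  from 21·(1,0) + (0,1)
step 1: (43, 2)  from 2·(21,1) + (1,0)
step 2: (107, 5)  from 2·(43,2) + (21,1)
step 3: (4537, 212)  from 42·(107,5) + (43,2)
step 4: (9181, 429)  from 2·(4537,212) + (107,5)
step 5: (22899, 1070)  from 2·(9181,429) + (4537,212)
fundamental: x₁=22899, y₁=1070  (since 524364201 − 458·1144900 = 1)
(x_2, y_2) = (22899·22899 + 458·1070·1070, 22899·1070 + 1070·22899) = (1048728401, 49003860)

22899 1070
1048728401 49003860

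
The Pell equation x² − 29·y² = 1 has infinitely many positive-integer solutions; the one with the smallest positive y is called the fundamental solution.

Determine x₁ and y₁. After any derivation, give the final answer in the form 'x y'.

9801 1820

d=29: √d = [5; 2,1,1,2,10] (ℓ=5, odd), read p_9/q_9
step 0: (5, 1)  from 5·(1,0) + (0,1)
step 1: (11, 2)  from 2·(5,1) + (1,0)
step 2: (16, 3)  from 1·(11,2) + (5,1)
step 3: (27, 5)  from 1·(16,3) + (11,2)
step 4: (70, 13)  from 2·(27,5) + (16,3)
step 5: (727, 135)  from 10·(70,13) + (27,5)
step 6: (1524, 283)  from 2·(727,135) + (70,13)
step 7: (2251, 418)  from 1·(1524,283) + (727,135)
step 8: (3775, 701)  from 1·(2251,418) + (1524,283)
step 9: (9801, 1820)  from 2·(3775,701) + (2251,418)
(x₁, y₁) = (9801, 1820);  9801² − 29·1820² = 1 ✓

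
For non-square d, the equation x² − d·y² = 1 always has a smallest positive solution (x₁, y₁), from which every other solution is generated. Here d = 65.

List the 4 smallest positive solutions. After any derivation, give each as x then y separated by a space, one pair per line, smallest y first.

129 16
33281 4128
8586369 1065008
2215249921 274767936

[8; 16] for √65; ℓ=1 ⇒ convergent index 1
k=0  a_k=8  p_k/q_k = 8/1
k=1  a_k=16  p_k/q_k = 129/16
→ (129, 16).  Check: 129²=16641, 65·16²=16640, difference 1.
(x_2, y_2) = (129·129 + 65·16·16, 129·16 + 16·129) = (33281, 4128)
(x_3, y_3) = (129·33281 + 65·16·4128, 129·4128 + 16·33281) = (8586369, 1065008)
(x_4, y_4) = (129·8586369 + 65·16·1065008, 129·1065008 + 16·8586369) = (2215249921, 274767936)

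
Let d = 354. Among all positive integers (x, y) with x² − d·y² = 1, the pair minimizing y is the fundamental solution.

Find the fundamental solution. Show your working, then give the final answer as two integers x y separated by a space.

258065 13716

√354 → a₀=18, period (1,4,2,2,18,2,2,4,1,36); ℓ=10 even so k=9
i=0: a=18 ⇒ p=18, q=1
i=1: a=1 ⇒ p=19, q=1
i=2: a=4 ⇒ p=94, q=5
…
i=4: a=2 ⇒ p=508, q=27
i=5: a=18 ⇒ p=9351, q=497
…
i=7: a=2 ⇒ p=47771, q=2539
i=8: a=4 ⇒ p=210294, q=11177
i=9: a=1 ⇒ p=258065, q=13716
→ (258065, 13716).  Check: 258065²=66597544225, 354·13716²=66597544224, difference 1.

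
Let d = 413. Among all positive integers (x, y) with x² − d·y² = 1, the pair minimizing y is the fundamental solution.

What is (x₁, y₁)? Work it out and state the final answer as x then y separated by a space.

113399 5580

[20; 3,9,1,4,1,9,3,40] for √413; ℓ=8 ⇒ convergent index 7
i=0: a=20 ⇒ p=20, q=1
i=1: a=3 ⇒ p=61, q=3
…
i=3: a=1 ⇒ p=630, q=31
i=4: a=4 ⇒ p=3089, q=152
…
i=6: a=9 ⇒ p=36560, q=1799
i=7: a=3 ⇒ p=113399, q=5580
→ (113399, 5580).  Check: 113399²=12859333201, 413·5580²=12859333200, difference 1.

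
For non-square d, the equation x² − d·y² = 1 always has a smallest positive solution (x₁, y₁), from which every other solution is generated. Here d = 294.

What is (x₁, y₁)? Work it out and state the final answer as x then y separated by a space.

√294 → a₀=17, period (6,1,4,1,6,34); ℓ=6 even so k=5
k=0  a_k=17  p_k/q_k = 17/1
k=1  a_k=6  p_k/q_k = 103/6
k=2  a_k=1  p_k/q_k = 120/7
k=3  a_k=4  p_k/q_k = 583/34
k=4  a_k=1  p_k/q_k = 703/41
k=5  a_k=6  p_k/q_k = 4801/280
(x₁, y₁) = (4801, 280);  4801² − 294·280² = 1 ✓

4801 280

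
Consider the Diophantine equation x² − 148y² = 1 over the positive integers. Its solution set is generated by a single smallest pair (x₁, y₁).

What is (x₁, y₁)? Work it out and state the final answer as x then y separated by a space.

73 6

[12; 6,24] for √148; ℓ=2 ⇒ convergent index 1
i=0: a=12 ⇒ p=12, q=1
i=1: a=6 ⇒ p=73, q=6
→ (73, 6).  Check: 73²=5329, 148·6²=5328, difference 1.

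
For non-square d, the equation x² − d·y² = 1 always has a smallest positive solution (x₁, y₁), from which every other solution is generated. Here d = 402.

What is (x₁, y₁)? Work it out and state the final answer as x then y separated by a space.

[20; 20,40] for √402; ℓ=2 ⇒ convergent index 1
k=0  a_k=20  p_k/q_k = 20/1
k=1  a_k=20  p_k/q_k = 401/20
(x₁, y₁) = (401, 20);  401² − 402·20² = 1 ✓

401 20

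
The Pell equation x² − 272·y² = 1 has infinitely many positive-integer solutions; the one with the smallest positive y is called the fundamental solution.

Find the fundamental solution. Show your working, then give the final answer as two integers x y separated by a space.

33 2

[16; 2,32] for √272; ℓ=2 ⇒ convergent index 1
a_0=16:  p_0=16·1+0=16,  q_0=16·0+1=1
a_1=2:  p_1=2·16+1=33,  q_1=2·1+0=2
→ (33, 2).  Check: 33²=1089, 272·2²=1088, difference 1.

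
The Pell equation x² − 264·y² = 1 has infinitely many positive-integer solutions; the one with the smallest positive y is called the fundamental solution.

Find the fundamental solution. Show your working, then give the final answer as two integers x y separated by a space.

65 4

[16; 4,32] for √264; ℓ=2 ⇒ convergent index 1
i=0: a=16 ⇒ p=16, q=1
i=1: a=4 ⇒ p=65, q=4
fundamental: x₁=65, y₁=4  (since 4225 − 264·16 = 1)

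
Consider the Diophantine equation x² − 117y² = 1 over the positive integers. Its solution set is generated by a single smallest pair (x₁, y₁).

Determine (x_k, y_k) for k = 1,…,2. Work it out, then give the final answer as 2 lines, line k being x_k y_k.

√117 → a₀=10, period (1,4,2,4,1,20); ℓ=6 even so k=5
step 0: (10, 1)  from 10·(1,0) + (0,1)
step 1: (11, 1)  from 1·(10,1) + (1,0)
…
step 3: (119, 11)  from 2·(54,5) + (11,1)
step 4: (530, 49)  from 4·(119,11) + (54,5)
step 5: (649, 60)  from 1·(530,49) + (119,11)
fundamental: x₁=649, y₁=60  (since 421201 − 117·3600 = 1)
(x_2, y_2) = (649·649 + 117·60·60, 649·60 + 60·649) = (842401, 77880)

649 60
842401 77880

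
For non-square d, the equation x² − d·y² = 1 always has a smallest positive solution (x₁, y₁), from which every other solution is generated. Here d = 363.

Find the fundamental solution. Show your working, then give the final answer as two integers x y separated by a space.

[19; 19,38] for √363; ℓ=2 ⇒ convergent index 1
i=0: a=19 ⇒ p=19, q=1
i=1: a=19 ⇒ p=362, q=19
(x₁, y₁) = (362, 19);  362² − 363·19² = 1 ✓

362 19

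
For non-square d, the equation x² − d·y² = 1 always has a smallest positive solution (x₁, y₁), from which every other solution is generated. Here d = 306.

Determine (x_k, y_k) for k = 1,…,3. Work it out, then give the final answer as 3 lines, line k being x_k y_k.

√306 → a₀=17, period (2,34); ℓ=2 even so k=1
step 0: (17, 1)  from 17·(1,0) + (0,1)
step 1: (35, 2)  from 2·(17,1) + (1,0)
(x₁, y₁) = (35, 2);  35² − 306·2² = 1 ✓
(35+2√306)^2 = 2449 + 140√306
(35+2√306)^3 = 171395 + 9798√306

35 2
2449 140
171395 9798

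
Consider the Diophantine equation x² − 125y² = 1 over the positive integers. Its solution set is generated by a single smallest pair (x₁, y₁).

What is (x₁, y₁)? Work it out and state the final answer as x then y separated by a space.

930249 83204

d=125: √d = [11; 5,1,1,5,22] (ℓ=5, odd), read p_9/q_9
a_0=11:  p_0=11·1+0=11,  q_0=11·0+1=1
a_1=5:  p_1=5·11+1=56,  q_1=5·1+0=5
…
a_3=1:  p_3=1·67+56=123,  q_3=1·6+5=11
a_4=5:  p_4=5·123+67=682,  q_4=5·11+6=61
…
a_8=1:  p_8=1·91444+76317=167761,  q_8=1·8179+6826=15005
a_9=5:  p_9=5·167761+91444=930249,  q_9=5·15005+8179=83204
→ (930249, 83204).  Check: 930249²=865363202001, 125·83204²=865363202000, difference 1.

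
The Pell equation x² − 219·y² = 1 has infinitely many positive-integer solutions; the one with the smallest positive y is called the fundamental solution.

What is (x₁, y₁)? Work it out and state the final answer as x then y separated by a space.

√219 = [14; 1,3,1,28, …], period ℓ=4 (even) → k=3
step 0: (14, 1)  from 14·(1,0) + (0,1)
step 1: (15, 1)  from 1·(14,1) + (1,0)
step 2: (59, 4)  from 3·(15,1) + (14,1)
step 3: (74, 5)  from 1·(59,4) + (15,1)
(x₁, y₁) = (74, 5);  74² − 219·5² = 1 ✓

74 5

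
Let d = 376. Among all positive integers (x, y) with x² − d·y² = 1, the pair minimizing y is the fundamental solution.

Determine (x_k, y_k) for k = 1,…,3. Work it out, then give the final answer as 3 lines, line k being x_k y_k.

√376 = [19; 2,1,1,3,1,…,1,2,38, …], period ℓ=16 (even) → k=15
a_0=19:  p_0=19·1+0=19,  q_0=19·0+1=1
a_1=2:  p_1=2·19+1=39,  q_1=2·1+0=2
a_2=1:  p_2=1·39+19=58,  q_2=1·2+1=3
a_3=1:  p_3=1·58+39=97,  q_3=1·3+2=5
…
a_7=2:  p_7=2·1241+446=2928,  q_7=2·64+23=151
a_8=4:  p_8=4·2928+1241=12953,  q_8=4·151+64=668
…
a_12=3:  p_12=3·99455+70621=368986,  q_12=3·5129+3642=19029
…
a_14=1:  p_14=1·468441+368986=837427,  q_14=1·24158+19029=43187
a_15=2:  p_15=2·837427+468441=2143295,  q_15=2·43187+24158=110532
→ (2143295, 110532).  Check: 2143295²=4593713457025, 376·110532²=4593713457024, difference 1.
n=2: (2143295,110532)∘(2143295,110532) = (2143295·2143295+376·110532·110532, 2143295·110532+110532·2143295) = (9187426914049,473805365880)
n=3: (9187426914049,473805365880)∘(2143295,110532) = (2143295·9187426914049+376·110532·473805365880, 2143295·473805365880+110532·9187426914049) = (39382732335491159615,2031009343327438668)

2143295 110532
9187426914049 473805365880
39382732335491159615 2031009343327438668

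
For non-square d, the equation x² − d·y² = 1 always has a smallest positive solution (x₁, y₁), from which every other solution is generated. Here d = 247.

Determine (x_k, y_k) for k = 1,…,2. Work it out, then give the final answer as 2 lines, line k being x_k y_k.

85292 5427
14549450527 925759368

√247 = [15; 1,2,1,1,9,1,9,1,1,2,1,30, …], period ℓ=12 (even) → k=11
step 0: (15, 1)  from 15·(1,0) + (0,1)
…
step 3: (63, 4)  from 1·(47,3) + (16,1)
step 4: (110, 7)  from 1·(63,4) + (47,3)
step 5: (1053, 67)  from 9·(110,7) + (63,4)
step 6: (1163, 74)  from 1·(1053,67) + (110,7)
step 7: (11520, 733)  from 9·(1163,74) + (1053,67)
step 8: (12683, 807)  from 1·(11520,733) + (1163,74)
…
step 10: (61089, 3887)  from 2·(24203,1540) + (12683,807)
step 11: (85292, 5427)  from 1·(61089,3887) + (24203,1540)
fundamental: x₁=85292, y₁=5427  (since 7274725264 − 247·29452329 = 1)
(85292+5427√247)^2 = 14549450527 + 925759368√247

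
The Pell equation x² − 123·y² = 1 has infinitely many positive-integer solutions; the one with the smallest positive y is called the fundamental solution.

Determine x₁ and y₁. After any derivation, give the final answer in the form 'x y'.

122 11

√123 = [11; 11,22, …], period ℓ=2 (even) → k=1
k=0  a_k=11  p_k/q_k = 11/1
k=1  a_k=11  p_k/q_k = 122/11
→ (122, 11).  Check: 122²=14884, 123·11²=14883, difference 1.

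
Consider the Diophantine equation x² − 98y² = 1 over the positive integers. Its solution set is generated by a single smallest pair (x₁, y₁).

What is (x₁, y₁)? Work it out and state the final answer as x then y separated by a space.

99 10

√98 = [9; 1,8,1,18, …], period ℓ=4 (even) → k=3
step 0: (9, 1)  from 9·(1,0) + (0,1)
step 1: (10, 1)  from 1·(9,1) + (1,0)
step 2: (89, 9)  from 8·(10,1) + (9,1)
step 3: (99, 10)  from 1·(89,9) + (10,1)
fundamental: x₁=99, y₁=10  (since 9801 − 98·100 = 1)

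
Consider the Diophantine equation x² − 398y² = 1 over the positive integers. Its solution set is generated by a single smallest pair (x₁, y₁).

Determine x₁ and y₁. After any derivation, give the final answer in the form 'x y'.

d=398: √d = [19; 1,18,1,38] (ℓ=4, even), read p_3/q_3
k=0  a_k=19  p_k/q_k = 19/1
k=1  a_k=1  p_k/q_k = 20/1
k=2  a_k=18  p_k/q_k = 379/19
k=3  a_k=1  p_k/q_k = 399/20
(x₁, y₁) = (399, 20);  399² − 398·20² = 1 ✓

399 20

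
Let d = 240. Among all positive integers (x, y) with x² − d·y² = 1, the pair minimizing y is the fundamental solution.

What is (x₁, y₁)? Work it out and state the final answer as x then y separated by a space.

√240 → a₀=15, period (2,30); ℓ=2 even so k=1
step 0: (15, 1)  from 15·(1,0) + (0,1)
step 1: (31, 2)  from 2·(15,1) + (1,0)
→ (31, 2).  Check: 31²=961, 240·2²=960, difference 1.

31 2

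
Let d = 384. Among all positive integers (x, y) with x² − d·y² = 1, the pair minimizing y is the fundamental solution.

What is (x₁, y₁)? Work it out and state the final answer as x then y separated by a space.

√384 → a₀=19, period (1,1,2,9,2,1,1,38); ℓ=8 even so k=7
a_0=19:  p_0=19·1+0=19,  q_0=19·0+1=1
…
a_2=1:  p_2=1·20+19=39,  q_2=1·1+1=2
a_3=2:  p_3=2·39+20=98,  q_3=2·2+1=5
…
a_6=1:  p_6=1·1940+921=2861,  q_6=1·99+47=146
a_7=1:  p_7=1·2861+1940=4801,  q_7=1·146+99=245
→ (4801, 245).  Check: 4801²=23049601, 384·245²=23049600, difference 1.

4801 245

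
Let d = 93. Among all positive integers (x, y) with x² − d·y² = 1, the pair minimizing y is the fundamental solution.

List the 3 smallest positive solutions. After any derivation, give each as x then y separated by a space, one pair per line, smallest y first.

d=93: √d = [9; 1,1,1,4,6,4,1,1,1,18] (ℓ=10, even), read p_9/q_9
k=0  a_k=9  p_k/q_k = 9/1
k=1  a_k=1  p_k/q_k = 10/1
k=2  a_k=1  p_k/q_k = 19/2
k=3  a_k=1  p_k/q_k = 29/3
k=4  a_k=4  p_k/q_k = 135/14
k=5  a_k=6  p_k/q_k = 839/87
k=6  a_k=4  p_k/q_k = 3491/362
k=7  a_k=1  p_k/q_k = 4330/449
k=8  a_k=1  p_k/q_k = 7821/811
k=9  a_k=1  p_k/q_k = 12151/1260
fundamental: x₁=12151, y₁=1260  (since 147646801 − 93·1587600 = 1)
(12151+1260√93)^2 = 295293601 + 30620520√93
(12151+1260√93)^3 = 7176225079351 + 744139875780√93

12151 1260
295293601 30620520
7176225079351 744139875780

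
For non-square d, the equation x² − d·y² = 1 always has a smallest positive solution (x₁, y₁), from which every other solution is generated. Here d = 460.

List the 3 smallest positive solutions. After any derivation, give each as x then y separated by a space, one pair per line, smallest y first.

2535751 118230
12860066268001 599603681460
65219851798297071751 3040891269731634690

√460 → a₀=21, period (2,4,3,1,2,10,2,1,3,4,2,42); ℓ=12 even so k=11
k=0  a_k=21  p_k/q_k = 21/1
k=1  a_k=2  p_k/q_k = 43/2
k=2  a_k=4  p_k/q_k = 193/9
k=3  a_k=3  p_k/q_k = 622/29
k=4  a_k=1  p_k/q_k = 815/38
k=5  a_k=2  p_k/q_k = 2252/105
k=6  a_k=10  p_k/q_k = 23335/1088
…
k=8  a_k=1  p_k/q_k = 72257/3369
k=9  a_k=3  p_k/q_k = 265693/12388
k=10  a_k=4  p_k/q_k = 1135029/52921
k=11  a_k=2  p_k/q_k = 2535751/118230
fundamental: x₁=2535751, y₁=118230  (since 6430033134001 − 460·13978332900 = 1)
(2535751+118230√460)^2 = 12860066268001 + 599603681460√460
(2535751+118230√460)^3 = 65219851798297071751 + 3040891269731634690√460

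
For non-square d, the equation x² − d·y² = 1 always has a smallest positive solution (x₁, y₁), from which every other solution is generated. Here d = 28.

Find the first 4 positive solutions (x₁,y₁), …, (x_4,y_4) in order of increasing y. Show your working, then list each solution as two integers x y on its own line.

√28 = [5; 3,2,3,10, …], period ℓ=4 (even) → k=3
k=0  a_k=5  p_k/q_k = 5/1
k=1  a_k=3  p_k/q_k = 16/3
k=2  a_k=2  p_k/q_k = 37/7
k=3  a_k=3  p_k/q_k = 127/24
(x₁, y₁) = (127, 24);  127² − 28·24² = 1 ✓
(x_2, y_2) = (127·127 + 28·24·24, 127·24 + 24·127) = (32257, 6096)
(x_3, y_3) = (127·32257 + 28·24·6096, 127·6096 + 24·32257) = (8193151, 1548360)
(x_4, y_4) = (127·8193151 + 28·24·1548360, 127·1548360 + 24·8193151) = (2081028097, 393277344)

127 24
32257 6096
8193151 1548360
2081028097 393277344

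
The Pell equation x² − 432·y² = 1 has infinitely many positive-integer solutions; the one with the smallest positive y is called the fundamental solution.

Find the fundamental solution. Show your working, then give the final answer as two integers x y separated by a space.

1351 65

[20; 1,3,1,1,1,3,1,40] for √432; ℓ=8 ⇒ convergent index 7
step 0: (20, 1)  from 20·(1,0) + (0,1)
…
step 3: (104, 5)  from 1·(83,4) + (21,1)
step 4: (187, 9)  from 1·(104,5) + (83,4)
step 5: (291, 14)  from 1·(187,9) + (104,5)
step 6: (1060, 51)  from 3·(291,14) + (187,9)
step 7: (1351, 65)  from 1·(1060,51) + (291,14)
→ (1351, 65).  Check: 1351²=1825201, 432·65²=1825200, difference 1.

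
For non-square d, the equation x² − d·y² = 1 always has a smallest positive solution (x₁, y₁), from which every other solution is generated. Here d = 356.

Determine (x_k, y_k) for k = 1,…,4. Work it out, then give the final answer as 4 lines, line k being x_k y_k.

500001 26500
500002000001 26500053000
500003000004500001 26500106000079500
500004000010000008000001 26500159000265000106000

√356 → a₀=18, period (1,6,1,1,2,…,6,1,36); ℓ=14 even so k=13
a_0=18:  p_0=18·1+0=18,  q_0=18·0+1=1
…
a_5=2:  p_5=2·283+151=717,  q_5=2·15+8=38
a_6=1:  p_6=1·717+283=1000,  q_6=1·38+15=53
a_7=8:  p_7=8·1000+717=8717,  q_7=8·53+38=462
a_8=1:  p_8=1·8717+1000=9717,  q_8=1·462+53=515
…
a_11=1:  p_11=1·37868+28151=66019,  q_11=1·2007+1492=3499
a_12=6:  p_12=6·66019+37868=433982,  q_12=6·3499+2007=23001
a_13=1:  p_13=1·433982+66019=500001,  q_13=1·23001+3499=26500
→ (500001, 26500).  Check: 500001²=250001000001, 356·26500²=250001000000, difference 1.
k=2:  x_2 = 500001·500001+356·26500·26500 = 500002000001,  y_2 = 500001·26500+26500·500001 = 26500053000
k=3:  x_3 = 500001·500002000001+356·26500·26500053000 = 500003000004500001,  y_3 = 500001·26500053000+26500·500002000001 = 26500106000079500
k=4:  x_4 = 500001·500003000004500001+356·26500·26500106000079500 = 500004000010000008000001,  y_4 = 500001·26500106000079500+26500·500003000004500001 = 26500159000265000106000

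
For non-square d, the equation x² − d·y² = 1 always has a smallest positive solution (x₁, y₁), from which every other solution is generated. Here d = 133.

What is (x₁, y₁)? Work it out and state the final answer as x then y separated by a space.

[11; 1,1,7,5,1,…,1,1,22] for √133; ℓ=16 ⇒ convergent index 15
i=0: a=11 ⇒ p=11, q=1
…
i=3: a=7 ⇒ p=173, q=15
…
i=8: a=2 ⇒ p=7969, q=691
i=9: a=1 ⇒ p=10979, q=952
i=10: a=1 ⇒ p=18948, q=1643
…
i=14: a=1 ⇒ p=1378591, q=119539
i=15: a=1 ⇒ p=2588599, q=224460
fundamental: x₁=2588599, y₁=224460  (since 6700844782801 − 133·50382291600 = 1)

2588599 224460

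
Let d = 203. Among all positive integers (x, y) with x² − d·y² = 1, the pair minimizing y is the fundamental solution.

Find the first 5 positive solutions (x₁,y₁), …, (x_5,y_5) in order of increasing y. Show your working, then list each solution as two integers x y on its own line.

57 4
6497 456
740601 51980
84422017 5925264
9623369337 675428116

[14; 4,28] for √203; ℓ=2 ⇒ convergent index 1
step 0: (14, 1)  from 14·(1,0) + (0,1)
step 1: (57, 4)  from 4·(14,1) + (1,0)
(x₁, y₁) = (57, 4);  57² − 203·4² = 1 ✓
(x_2, y_2) = (57·57 + 203·4·4, 57·4 + 4·57) = (6497, 456)
(x_3, y_3) = (57·6497 + 203·4·456, 57·456 + 4·6497) = (740601, 51980)
(x_4, y_4) = (57·740601 + 203·4·51980, 57·51980 + 4·740601) = (84422017, 5925264)
(x_5, y_5) = (57·84422017 + 203·4·5925264, 57·5925264 + 4·84422017) = (9623369337, 675428116)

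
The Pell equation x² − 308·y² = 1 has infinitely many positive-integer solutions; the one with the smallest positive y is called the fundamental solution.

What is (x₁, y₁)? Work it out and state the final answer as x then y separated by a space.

[17; 1,1,4,1,1,34] for √308; ℓ=6 ⇒ convergent index 5
i=0: a=17 ⇒ p=17, q=1
…
i=3: a=4 ⇒ p=158, q=9
i=4: a=1 ⇒ p=193, q=11
i=5: a=1 ⇒ p=351, q=20
→ (351, 20).  Check: 351²=123201, 308·20²=123200, difference 1.

351 20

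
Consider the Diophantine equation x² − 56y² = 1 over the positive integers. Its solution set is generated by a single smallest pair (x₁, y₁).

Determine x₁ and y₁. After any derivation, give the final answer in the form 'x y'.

15 2

d=56: √d = [7; 2,14] (ℓ=2, even), read p_1/q_1
step 0: (7, 1)  from 7·(1,0) + (0,1)
step 1: (15, 2)  from 2·(7,1) + (1,0)
→ (15, 2).  Check: 15²=225, 56·2²=224, difference 1.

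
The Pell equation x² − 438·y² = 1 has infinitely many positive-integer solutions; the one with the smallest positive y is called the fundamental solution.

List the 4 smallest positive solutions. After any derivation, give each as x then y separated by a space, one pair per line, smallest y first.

√438 = [20; 1,12,1,40, …], period ℓ=4 (even) → k=3
step 0: (20, 1)  from 20·(1,0) + (0,1)
…
step 2: (272, 13)  from 12·(21,1) + (20,1)
step 3: (293, 14)  from 1·(272,13) + (21,1)
→ (293, 14).  Check: 293²=85849, 438·14²=85848, difference 1.
(x_2, y_2) = (293·293 + 438·14·14, 293·14 + 14·293) = (171697, 8204)
(x_3, y_3) = (293·171697 + 438·14·8204, 293·8204 + 14·171697) = (100614149, 4807530)
(x_4, y_4) = (293·100614149 + 438·14·4807530, 293·4807530 + 14·100614149) = (58959719617, 2817204376)

293 14
171697 8204
100614149 4807530
58959719617 2817204376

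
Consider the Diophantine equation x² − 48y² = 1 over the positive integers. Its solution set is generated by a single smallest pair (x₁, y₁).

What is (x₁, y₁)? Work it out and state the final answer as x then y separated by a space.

[6; 1,12] for √48; ℓ=2 ⇒ convergent index 1
a_0=6:  p_0=6·1+0=6,  q_0=6·0+1=1
a_1=1:  p_1=1·6+1=7,  q_1=1·1+0=1
→ (7, 1).  Check: 7²=49, 48·1²=48, difference 1.

7 1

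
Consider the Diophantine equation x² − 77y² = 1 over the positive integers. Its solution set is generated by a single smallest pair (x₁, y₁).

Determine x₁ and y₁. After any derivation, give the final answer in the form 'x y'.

351 40

[8; 1,3,2,3,1,16] for √77; ℓ=6 ⇒ convergent index 5
step 0: (8, 1)  from 8·(1,0) + (0,1)
…
step 2: (35, 4)  from 3·(9,1) + (8,1)
…
step 4: (272, 31)  from 3·(79,9) + (35,4)
step 5: (351, 40)  from 1·(272,31) + (79,9)
fundamental: x₁=351, y₁=40  (since 123201 − 77·1600 = 1)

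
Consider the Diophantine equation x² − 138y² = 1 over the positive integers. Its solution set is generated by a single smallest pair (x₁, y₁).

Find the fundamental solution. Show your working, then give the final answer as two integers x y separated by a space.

47 4

√138 = [11; 1,2,1,22, …], period ℓ=4 (even) → k=3
k=0  a_k=11  p_k/q_k = 11/1
k=1  a_k=1  p_k/q_k = 12/1
k=2  a_k=2  p_k/q_k = 35/3
k=3  a_k=1  p_k/q_k = 47/4
fundamental: x₁=47, y₁=4  (since 2209 − 138·16 = 1)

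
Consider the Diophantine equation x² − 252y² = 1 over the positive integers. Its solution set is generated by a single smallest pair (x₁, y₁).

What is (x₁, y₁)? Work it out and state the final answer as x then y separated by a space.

127 8

d=252: √d = [15; 1,6,1,30] (ℓ=4, even), read p_3/q_3
a_0=15:  p_0=15·1+0=15,  q_0=15·0+1=1
a_1=1:  p_1=1·15+1=16,  q_1=1·1+0=1
a_2=6:  p_2=6·16+15=111,  q_2=6·1+1=7
a_3=1:  p_3=1·111+16=127,  q_3=1·7+1=8
fundamental: x₁=127, y₁=8  (since 16129 − 252·64 = 1)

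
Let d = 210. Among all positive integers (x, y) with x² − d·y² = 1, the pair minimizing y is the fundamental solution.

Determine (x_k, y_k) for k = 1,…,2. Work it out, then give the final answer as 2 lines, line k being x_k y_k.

d=210: √d = [14; 2,28] (ℓ=2, even), read p_1/q_1
step 0: (14, 1)  from 14·(1,0) + (0,1)
step 1: (29, 2)  from 2·(14,1) + (1,0)
→ (29, 2).  Check: 29²=841, 210·2²=840, difference 1.
n=2: (29,2)∘(29,2) = (29·29+210·2·2, 29·2+2·29) = (1681,116)

29 2
1681 116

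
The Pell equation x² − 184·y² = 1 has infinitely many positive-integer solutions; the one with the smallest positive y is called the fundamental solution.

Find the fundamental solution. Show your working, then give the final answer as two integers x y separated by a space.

√184 = [13; 1,1,3,2,1,2,1,2,3,1,1,26, …], period ℓ=12 (even) → k=11
k=0  a_k=13  p_k/q_k = 13/1
…
k=5  a_k=1  p_k/q_k = 312/23
k=6  a_k=2  p_k/q_k = 841/62
…
k=9  a_k=3  p_k/q_k = 10594/781
k=10  a_k=1  p_k/q_k = 13741/1013
k=11  a_k=1  p_k/q_k = 24335/1794
→ (24335, 1794).  Check: 24335²=592192225, 184·1794²=592192224, difference 1.

24335 1794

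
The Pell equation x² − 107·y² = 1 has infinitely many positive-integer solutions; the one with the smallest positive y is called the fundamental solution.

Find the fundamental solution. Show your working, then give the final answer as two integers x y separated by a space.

962 93

√107 → a₀=10, period (2,1,9,1,2,20); ℓ=6 even so k=5
k=0  a_k=10  p_k/q_k = 10/1
…
k=2  a_k=1  p_k/q_k = 31/3
k=3  a_k=9  p_k/q_k = 300/29
k=4  a_k=1  p_k/q_k = 331/32
k=5  a_k=2  p_k/q_k = 962/93
fundamental: x₁=962, y₁=93  (since 925444 − 107·8649 = 1)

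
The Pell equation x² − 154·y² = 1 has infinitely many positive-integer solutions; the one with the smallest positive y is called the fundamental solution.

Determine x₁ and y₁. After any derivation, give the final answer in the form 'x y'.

21295 1716

d=154: √d = [12; 2,2,3,1,2,1,3,2,2,24] (ℓ=10, even), read p_9/q_9
k=0  a_k=12  p_k/q_k = 12/1
k=1  a_k=2  p_k/q_k = 25/2
k=2  a_k=2  p_k/q_k = 62/5
k=3  a_k=3  p_k/q_k = 211/17
k=4  a_k=1  p_k/q_k = 273/22
…
k=7  a_k=3  p_k/q_k = 3847/310
k=8  a_k=2  p_k/q_k = 8724/703
k=9  a_k=2  p_k/q_k = 21295/1716
fundamental: x₁=21295, y₁=1716  (since 453477025 − 154·2944656 = 1)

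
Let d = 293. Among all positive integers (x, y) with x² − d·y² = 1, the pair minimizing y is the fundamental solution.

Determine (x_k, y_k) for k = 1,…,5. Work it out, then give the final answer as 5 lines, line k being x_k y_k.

12320649 719780
303596783562401 17736313474440
7481018815602612315849 437045785745090703340
184342013978870716056521769601 10769375446188914321717060880
4542426500373511536803322165613266249 265371389643423565052112223737518900

d=293: √d = [17; 8,1,1,8,34] (ℓ=5, odd), read p_9/q_9
k=0  a_k=17  p_k/q_k = 17/1
k=1  a_k=8  p_k/q_k = 137/8
…
k=3  a_k=1  p_k/q_k = 291/17
k=4  a_k=8  p_k/q_k = 2482/145
k=5  a_k=34  p_k/q_k = 84679/4947
k=6  a_k=8  p_k/q_k = 679914/39721
k=7  a_k=1  p_k/q_k = 764593/44668
k=8  a_k=1  p_k/q_k = 1444507/84389
k=9  a_k=8  p_k/q_k = 12320649/719780
fundamental: x₁=12320649, y₁=719780  (since 151798391781201 − 293·518083248400 = 1)
(x_2, y_2) = (12320649·12320649 + 293·719780·719780, 12320649·719780 + 719780·12320649) = (303596783562401, 17736313474440)
(x_3, y_3) = (12320649·303596783562401 + 293·719780·17736313474440, 12320649·17736313474440 + 719780·303596783562401) = (7481018815602612315849, 437045785745090703340)
(x_4, y_4) = (12320649·7481018815602612315849 + 293·719780·437045785745090703340, 12320649·437045785745090703340 + 719780·7481018815602612315849) = (184342013978870716056521769601, 10769375446188914321717060880)
(x_5, y_5) = (12320649·184342013978870716056521769601 + 293·719780·10769375446188914321717060880, 12320649·10769375446188914321717060880 + 719780·184342013978870716056521769601) = (4542426500373511536803322165613266249, 265371389643423565052112223737518900)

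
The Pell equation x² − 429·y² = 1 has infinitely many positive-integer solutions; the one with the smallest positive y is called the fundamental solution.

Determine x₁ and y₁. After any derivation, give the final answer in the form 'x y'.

1524095 73584

[20; 1,2,2,9,1,12,1,9,2,2,1,40] for √429; ℓ=12 ⇒ convergent index 11
a_0=20:  p_0=20·1+0=20,  q_0=20·0+1=1
a_1=1:  p_1=1·20+1=21,  q_1=1·1+0=1
…
a_3=2:  p_3=2·62+21=145,  q_3=2·3+1=7
a_4=9:  p_4=9·145+62=1367,  q_4=9·7+3=66
a_5=1:  p_5=1·1367+145=1512,  q_5=1·66+7=73
…
a_8=9:  p_8=9·21023+19511=208718,  q_8=9·1015+942=10077
a_9=2:  p_9=2·208718+21023=438459,  q_9=2·10077+1015=21169
a_10=2:  p_10=2·438459+208718=1085636,  q_10=2·21169+10077=52415
a_11=1:  p_11=1·1085636+438459=1524095,  q_11=1·52415+21169=73584
fundamental: x₁=1524095, y₁=73584  (since 2322865569025 − 429·5414605056 = 1)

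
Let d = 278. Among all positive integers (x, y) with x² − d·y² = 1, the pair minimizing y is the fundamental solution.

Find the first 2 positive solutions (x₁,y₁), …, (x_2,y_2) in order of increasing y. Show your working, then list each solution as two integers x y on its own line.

2501 150
12510001 750300

√278 = [16; 1,2,16,2,1,32, …], period ℓ=6 (even) → k=5
a_0=16:  p_0=16·1+0=16,  q_0=16·0+1=1
a_1=1:  p_1=1·16+1=17,  q_1=1·1+0=1
a_2=2:  p_2=2·17+16=50,  q_2=2·1+1=3
…
a_4=2:  p_4=2·817+50=1684,  q_4=2·49+3=101
a_5=1:  p_5=1·1684+817=2501,  q_5=1·101+49=150
(x₁, y₁) = (2501, 150);  2501² − 278·150² = 1 ✓
(2501+150√278)^2 = 12510001 + 750300√278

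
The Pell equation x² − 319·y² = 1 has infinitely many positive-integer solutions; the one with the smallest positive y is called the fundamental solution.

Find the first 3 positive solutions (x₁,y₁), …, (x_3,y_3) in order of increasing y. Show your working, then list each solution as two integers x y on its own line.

d=319: √d = [17; 1,6,5,1,4,…,6,1,34] (ℓ=14, even), read p_13/q_13
i=0: a=17 ⇒ p=17, q=1
i=1: a=1 ⇒ p=18, q=1
i=2: a=6 ⇒ p=125, q=7
…
i=4: a=1 ⇒ p=768, q=43
i=5: a=4 ⇒ p=3715, q=208
…
i=7: a=1 ⇒ p=15628, q=875
i=8: a=3 ⇒ p=58797, q=3292
i=9: a=4 ⇒ p=250816, q=14043
i=10: a=1 ⇒ p=309613, q=17335
…
i=12: a=6 ⇒ p=11102899, q=621643
i=13: a=1 ⇒ p=12901780, q=722361
fundamental: x₁=12901780, y₁=722361  (since 166455927168400 − 319·521805414321 = 1)
k=2:  x_2 = 12901780·12901780+319·722361·722361 = 332911854336799,  y_2 = 12901780·722361+722361·12901780 = 18639485405160
k=3:  x_3 = 12901780·332911854336799+319·722361·18639485405160 = 8590311008090840302660,  y_3 = 12901780·18639485405160+722361·332911854336799 = 480965080021169647239

12901780 722361
332911854336799 18639485405160
8590311008090840302660 480965080021169647239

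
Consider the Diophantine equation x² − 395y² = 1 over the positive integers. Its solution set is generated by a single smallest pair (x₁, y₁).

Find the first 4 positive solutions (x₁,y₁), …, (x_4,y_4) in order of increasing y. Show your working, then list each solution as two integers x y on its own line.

[19; 1,6,1,38] for √395; ℓ=4 ⇒ convergent index 3
k=0  a_k=19  p_k/q_k = 19/1
…
k=2  a_k=6  p_k/q_k = 139/7
k=3  a_k=1  p_k/q_k = 159/8
(x₁, y₁) = (159, 8);  159² − 395·8² = 1 ✓
k=2:  x_2 = 159·159+395·8·8 = 50561,  y_2 = 159·8+8·159 = 2544
k=3:  x_3 = 159·50561+395·8·2544 = 16078239,  y_3 = 159·2544+8·50561 = 808984
k=4:  x_4 = 159·16078239+395·8·808984 = 5112829441,  y_4 = 159·808984+8·16078239 = 257254368

159 8
50561 2544
16078239 808984
5112829441 257254368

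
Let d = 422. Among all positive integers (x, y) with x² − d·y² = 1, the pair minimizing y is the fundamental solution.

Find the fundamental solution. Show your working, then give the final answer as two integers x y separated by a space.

d=422: √d = [20; 1,1,5,2,1,…,1,1,40] (ℓ=14, even), read p_13/q_13
k=0  a_k=20  p_k/q_k = 20/1
…
k=3  a_k=5  p_k/q_k = 226/11
k=4  a_k=2  p_k/q_k = 493/24
…
k=9  a_k=1  p_k/q_k = 217526/10589
…
k=12  a_k=1  p_k/q_k = 3810680/185501
k=13  a_k=1  p_k/q_k = 7022501/341850
→ (7022501, 341850).  Check: 7022501²=49315520295001, 422·341850²=49315520295000, difference 1.

7022501 341850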